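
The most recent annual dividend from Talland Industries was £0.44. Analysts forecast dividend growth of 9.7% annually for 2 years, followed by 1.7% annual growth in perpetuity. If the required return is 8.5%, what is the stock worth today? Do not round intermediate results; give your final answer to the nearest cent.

D_1 = 0.48268
D_2 = 0.52950
Terminal value at year 2: TV = D_2×(1+g_2)/(r−g_2) = 0.53850/0.068 = 7.91914
P_0 = D_1/(1+r)^1 + D_2/(1+r)^2 + TV/(1+r)^2
    = 0.44487 + 0.44979 + 6.72695 = 7.62161

£7.62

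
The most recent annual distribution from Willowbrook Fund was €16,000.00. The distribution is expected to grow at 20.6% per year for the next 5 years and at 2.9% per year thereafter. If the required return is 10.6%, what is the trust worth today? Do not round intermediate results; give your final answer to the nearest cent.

D_1 = 19296.00000
D_2 = 23270.97600
D_3 = 28064.79706
D_4 = 33846.14525
D_5 = 40818.45117
Terminal value at year 5: TV = D_5×(1+g_2)/(r−g_2) = 42002.18625/0.077 = 545482.93838
P_0 = D_1/(1+r)^1 + D_2/(1+r)^2 + D_3/(1+r)^3 + D_4/(1+r)^4 + D_5/(1+r)^5 + TV/(1+r)^5
    = 17446.65461 + 19024.10982 + 20744.19208 + 22619.79715 + 24664.98677 + 329613.91410 = 434113.65453

€434113.65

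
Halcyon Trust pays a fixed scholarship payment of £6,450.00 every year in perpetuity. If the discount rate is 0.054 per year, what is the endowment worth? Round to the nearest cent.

Level perpetuity: PV = C / r = £6,450.00 / 0.054 = £119,444.44

£119444.44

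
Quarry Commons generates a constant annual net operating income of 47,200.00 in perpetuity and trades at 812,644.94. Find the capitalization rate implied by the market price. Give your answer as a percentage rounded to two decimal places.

5.81%

P = C/r ⇒ r = C/P = 47,200.00/812,644.94 = 0.058082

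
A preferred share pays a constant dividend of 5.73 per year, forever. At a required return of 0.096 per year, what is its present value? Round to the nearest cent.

59.69

Level perpetuity: PV = C / r = 5.73 / 0.096 = 59.69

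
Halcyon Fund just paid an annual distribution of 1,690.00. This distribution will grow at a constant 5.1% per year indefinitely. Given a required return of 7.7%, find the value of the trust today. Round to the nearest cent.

D₁ = D₀ × (1 + g) = 1,690.00 × 1.051 = 1,776.1900
Growing perpetuity: P = D₁ / (r − g) = 1,776.1900 / (0.077 − 0.051) = 68,315.00

68315.00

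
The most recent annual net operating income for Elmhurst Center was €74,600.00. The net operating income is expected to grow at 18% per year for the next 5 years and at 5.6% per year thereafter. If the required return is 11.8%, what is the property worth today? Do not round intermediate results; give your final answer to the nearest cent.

€2104064.18

D_1 = 88028.00000
D_2 = 103873.04000
D_3 = 122570.18720
D_4 = 144632.82090
D_5 = 170666.72866
Terminal value at year 5: TV = D_5×(1+g_2)/(r−g_2) = 180224.06546/0.062 = 2906839.76552
P_0 = D_1/(1+r)^1 + D_2/(1+r)^2 + D_3/(1+r)^3 + D_4/(1+r)^4 + D_5/(1+r)^5 + TV/(1+r)^5
    = 78737.03041 + 83103.48469 + 87712.08581 + 92576.26230 + 97710.18741 + 1664225.12743 = 2104064.17805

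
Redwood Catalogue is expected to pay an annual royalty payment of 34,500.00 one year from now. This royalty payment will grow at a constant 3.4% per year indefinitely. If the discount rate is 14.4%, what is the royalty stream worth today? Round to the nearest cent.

313636.36

Growing perpetuity: P = D₁ / (r − g) = 34,500.0000 / (0.144 − 0.034) = 313,636.36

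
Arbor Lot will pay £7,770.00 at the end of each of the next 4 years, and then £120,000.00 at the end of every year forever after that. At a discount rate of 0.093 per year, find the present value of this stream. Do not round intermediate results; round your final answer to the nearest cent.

£929110.21

PV of 4-year annuity: £7,770.00 × [1 − (1+0.093)^−4] / 0.093 = 25007.75298
Perpetuity value at year 4: £120,000.00 / 0.093 = 1290322.58065
PV of perpetuity: 1290322.58065 / (1+0.093)^4 = 904102.45743
Total PV = 25007.75298 + 904102.45743 = 929110.21041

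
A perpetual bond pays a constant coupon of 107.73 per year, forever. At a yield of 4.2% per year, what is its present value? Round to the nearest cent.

2565.00

Level perpetuity: PV = C / r = 107.73 / 0.042 = 2,565.00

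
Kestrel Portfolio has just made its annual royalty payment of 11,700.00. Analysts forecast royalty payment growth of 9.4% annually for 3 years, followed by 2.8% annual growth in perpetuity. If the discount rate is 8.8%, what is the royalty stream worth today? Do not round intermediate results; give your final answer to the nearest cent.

239283.31

D_1 = 12799.80000
D_2 = 14002.98120
D_3 = 15319.26143
Terminal value at year 3: TV = D_3×(1+g_2)/(r−g_2) = 15748.20075/0.06 = 262470.01255
P_0 = D_1/(1+r)^1 + D_2/(1+r)^2 + D_3/(1+r)^3 + TV/(1+r)^3
    = 11764.52206 + 11829.39994 + 11894.63560 + 203794.75660 = 239283.31420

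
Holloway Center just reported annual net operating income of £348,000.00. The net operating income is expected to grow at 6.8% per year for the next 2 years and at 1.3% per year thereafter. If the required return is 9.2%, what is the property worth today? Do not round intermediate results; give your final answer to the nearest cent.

£4941561.27

D_1 = 371664.00000
D_2 = 396937.15200
Terminal value at year 2: TV = D_2×(1+g_2)/(r−g_2) = 402097.33498/0.079 = 5089839.68324
P_0 = D_1/(1+r)^1 + D_2/(1+r)^2 + TV/(1+r)^2
    = 340351.64835 + 332871.39234 + 4268338.23347 = 4941561.27417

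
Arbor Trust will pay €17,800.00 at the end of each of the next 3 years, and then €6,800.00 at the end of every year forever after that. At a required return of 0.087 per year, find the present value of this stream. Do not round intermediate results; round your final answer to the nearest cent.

€106154.71

PV of 3-year annuity: €17,800.00 × [1 − (1+0.087)^−3] / 0.087 = 45299.04304
Perpetuity value at year 3: €6,800.00 / 0.087 = 78160.91954
PV of perpetuity: 78160.91954 / (1+0.087)^3 = 60855.66714
Total PV = 45299.04304 + 60855.66714 = 106154.71018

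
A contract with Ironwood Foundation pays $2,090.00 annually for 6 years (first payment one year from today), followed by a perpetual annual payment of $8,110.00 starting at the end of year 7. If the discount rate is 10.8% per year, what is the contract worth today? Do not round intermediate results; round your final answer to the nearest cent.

$49477.35

PV of 6-year annuity: $2,090.00 × [1 − (1+0.108)^−6] / 0.108 = 8893.00104
Perpetuity value at year 6: $8,110.00 / 0.108 = 75092.59259
PV of perpetuity: 75092.59259 / (1+0.108)^6 = 40584.34455
Total PV = 8893.00104 + 40584.34455 = 49477.34559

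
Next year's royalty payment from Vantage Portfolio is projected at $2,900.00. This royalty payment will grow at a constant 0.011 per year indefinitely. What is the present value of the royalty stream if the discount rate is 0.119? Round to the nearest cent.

Growing perpetuity: P = D₁ / (r − g) = $2,900.0000 / (0.119 − 0.011) = $26,851.85

$26851.85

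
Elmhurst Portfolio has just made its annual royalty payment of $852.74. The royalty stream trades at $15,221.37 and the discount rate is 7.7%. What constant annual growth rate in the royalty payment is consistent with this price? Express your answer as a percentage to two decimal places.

P = D₀(1+g)/(r−g) ⇒ P(r−g) = D₀(1+g) ⇒ g(P+D₀) = P·r − D₀
g = (P·r − D₀)/(P + D₀) = ($15,221.37×0.077 − $852.74) / ($15,221.37 + $852.74) = 0.019865

1.99%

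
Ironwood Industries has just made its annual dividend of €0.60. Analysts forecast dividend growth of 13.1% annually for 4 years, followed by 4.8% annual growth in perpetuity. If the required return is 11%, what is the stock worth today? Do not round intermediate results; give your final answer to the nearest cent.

€13.45

D_1 = 0.67860
D_2 = 0.76750
D_3 = 0.86804
D_4 = 0.98175
Terminal value at year 4: TV = D_4×(1+g_2)/(r−g_2) = 1.02888/0.062 = 16.59477
P_0 = D_1/(1+r)^1 + D_2/(1+r)^2 + D_3/(1+r)^3 + D_4/(1+r)^4 + TV/(1+r)^4
    = 0.61135 + 0.62292 + 0.63470 + 0.64671 + 10.93149 = 13.44717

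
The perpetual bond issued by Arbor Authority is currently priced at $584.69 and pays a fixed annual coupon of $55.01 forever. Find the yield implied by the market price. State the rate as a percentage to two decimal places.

9.41%

P = C/r ⇒ r = C/P = $55.01/$584.69 = 0.094084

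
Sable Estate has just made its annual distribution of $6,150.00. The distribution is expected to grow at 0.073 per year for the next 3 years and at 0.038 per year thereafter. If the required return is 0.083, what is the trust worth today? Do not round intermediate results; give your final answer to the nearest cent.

D_1 = 6598.95000
D_2 = 7080.67335
D_3 = 7597.56250
Terminal value at year 3: TV = D_3×(1+g_2)/(r−g_2) = 7886.26988/0.045 = 175250.44177
P_0 = D_1/(1+r)^1 + D_2/(1+r)^2 + D_3/(1+r)^3 + TV/(1+r)^3
    = 6093.21330 + 6036.95094 + 5981.20809 + 137966.53319 = 156077.90552

$156077.91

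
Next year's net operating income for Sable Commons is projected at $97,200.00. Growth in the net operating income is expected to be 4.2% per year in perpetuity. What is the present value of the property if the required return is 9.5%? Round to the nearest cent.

Growing perpetuity: P = D₁ / (r − g) = $97,200.0000 / (0.095 − 0.042) = $1,833,962.26

$1833962.26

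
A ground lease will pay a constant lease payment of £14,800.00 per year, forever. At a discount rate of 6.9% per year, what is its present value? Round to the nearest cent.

£214492.75

Level perpetuity: PV = C / r = £14,800.00 / 0.069 = £214,492.75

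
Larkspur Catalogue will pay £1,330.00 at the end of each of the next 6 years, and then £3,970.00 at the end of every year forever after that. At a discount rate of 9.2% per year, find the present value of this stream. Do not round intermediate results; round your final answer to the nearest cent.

PV of 6-year annuity: £1,330.00 × [1 − (1+0.092)^−6] / 0.092 = 5930.86224
Perpetuity value at year 6: £3,970.00 / 0.092 = 43152.17391
PV of perpetuity: 43152.17391 / (1+0.092)^6 = 25448.77308
Total PV = 5930.86224 + 25448.77308 = 31379.63532

£31379.64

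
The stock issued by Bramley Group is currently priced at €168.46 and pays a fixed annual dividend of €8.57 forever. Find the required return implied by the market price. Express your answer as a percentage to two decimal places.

P = C/r ⇒ r = C/P = €8.57/€168.46 = 0.050873

5.09%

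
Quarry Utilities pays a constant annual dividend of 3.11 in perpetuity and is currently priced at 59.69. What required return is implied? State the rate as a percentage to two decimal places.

5.21%

P = C/r ⇒ r = C/P = 3.11/59.69 = 0.052103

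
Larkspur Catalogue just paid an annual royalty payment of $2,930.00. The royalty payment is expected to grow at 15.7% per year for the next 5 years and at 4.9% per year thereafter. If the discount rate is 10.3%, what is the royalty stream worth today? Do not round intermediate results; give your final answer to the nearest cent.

D_1 = 3390.01000
D_2 = 3922.24157
D_3 = 4538.03350
D_4 = 5250.50476
D_5 = 6074.83400
Terminal value at year 5: TV = D_5×(1+g_2)/(r−g_2) = 6372.50087/0.054 = 118009.27534
P_0 = D_1/(1+r)^1 + D_2/(1+r)^2 + D_3/(1+r)^3 + D_4/(1+r)^4 + D_5/(1+r)^5 + TV/(1+r)^5
    = 3073.44515 + 3223.91300 + 3381.74736 + 3547.30888 + 3720.97586 + 72283.40149 = 89230.79175

$89230.79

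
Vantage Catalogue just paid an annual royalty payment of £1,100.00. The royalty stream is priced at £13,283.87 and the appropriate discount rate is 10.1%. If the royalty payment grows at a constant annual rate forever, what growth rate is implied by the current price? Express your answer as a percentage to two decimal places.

P = D₀(1+g)/(r−g) ⇒ P(r−g) = D₀(1+g) ⇒ g(P+D₀) = P·r − D₀
g = (P·r − D₀)/(P + D₀) = (£13,283.87×0.101 − £1,100.00) / (£13,283.87 + £1,100.00) = 0.016802

1.68%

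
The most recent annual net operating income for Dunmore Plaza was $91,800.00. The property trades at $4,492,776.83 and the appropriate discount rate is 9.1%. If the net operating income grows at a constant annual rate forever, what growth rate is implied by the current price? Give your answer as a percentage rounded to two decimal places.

6.92%

P = D₀(1+g)/(r−g) ⇒ P(r−g) = D₀(1+g) ⇒ g(P+D₀) = P·r − D₀
g = (P·r − D₀)/(P + D₀) = ($4,492,776.83×0.091 − $91,800.00) / ($4,492,776.83 + $91,800.00) = 0.069154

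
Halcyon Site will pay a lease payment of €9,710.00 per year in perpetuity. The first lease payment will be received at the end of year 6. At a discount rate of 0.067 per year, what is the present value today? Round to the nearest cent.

Value at end of year 5: C / r = €9,710.00 / 0.067 = €144,925.3731
Discount to today: PV = €144,925.3731 / (1 + 0.067)^5 = €144,925.3731 / 1.383000 = €104,790.60

€104790.60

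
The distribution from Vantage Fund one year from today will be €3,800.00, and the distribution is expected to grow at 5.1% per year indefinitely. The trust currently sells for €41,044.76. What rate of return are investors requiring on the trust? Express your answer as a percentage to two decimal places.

P = D₁/(r − g) ⇒ r = D₁/P + g = €3,800.0000/€41,044.76 + 0.051 = 0.092582 + 0.051 = 0.143582

14.36%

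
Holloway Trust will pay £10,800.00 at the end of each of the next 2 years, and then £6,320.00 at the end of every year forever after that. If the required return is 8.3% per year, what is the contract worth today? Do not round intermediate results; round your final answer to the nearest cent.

£84100.86

PV of 2-year annuity: £10,800.00 × [1 − (1+0.083)^−2] / 0.083 = 19180.33164
Perpetuity value at year 2: £6,320.00 / 0.083 = 76144.57831
PV of perpetuity: 76144.57831 / (1+0.083)^2 = 64920.53239
Total PV = 19180.33164 + 64920.53239 = 84100.86403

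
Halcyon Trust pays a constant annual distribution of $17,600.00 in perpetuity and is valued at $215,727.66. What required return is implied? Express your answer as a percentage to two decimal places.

P = C/r ⇒ r = C/P = $17,600.00/$215,727.66 = 0.081584

8.16%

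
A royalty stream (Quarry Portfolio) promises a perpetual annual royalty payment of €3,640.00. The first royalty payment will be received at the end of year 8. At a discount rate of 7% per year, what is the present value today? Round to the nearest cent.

€32382.99

Value at end of year 7: C / r = €3,640.00 / 0.07 = €52,000.0000
Discount to today: PV = €52,000.0000 / (1 + 0.07)^7 = €52,000.0000 / 1.605781 = €32,382.99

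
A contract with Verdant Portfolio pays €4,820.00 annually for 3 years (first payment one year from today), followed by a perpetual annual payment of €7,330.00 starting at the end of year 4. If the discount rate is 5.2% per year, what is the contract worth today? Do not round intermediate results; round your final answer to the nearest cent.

PV of 3-year annuity: €4,820.00 × [1 − (1+0.052)^−3] / 0.052 = 13077.01883
Perpetuity value at year 3: €7,330.00 / 0.052 = 140961.53846
PV of perpetuity: 140961.53846 / (1+0.052)^3 = 121074.70277
Total PV = 13077.01883 + 121074.70277 = 134151.72160

€134151.72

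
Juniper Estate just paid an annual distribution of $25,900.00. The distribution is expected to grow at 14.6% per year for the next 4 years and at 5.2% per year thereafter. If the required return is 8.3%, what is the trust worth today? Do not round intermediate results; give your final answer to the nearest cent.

$1221560.75

D_1 = 29681.40000
D_2 = 34014.88440
D_3 = 38981.05752
D_4 = 44672.29192
Terminal value at year 4: TV = D_4×(1+g_2)/(r−g_2) = 46995.25110/0.031 = 1515975.84195
P_0 = D_1/(1+r)^1 + D_2/(1+r)^2 + D_3/(1+r)^3 + D_4/(1+r)^4 + TV/(1+r)^4
    = 27406.64820 + 29000.94075 + 30687.97609 + 32473.14921 + 1101992.03136 = 1221560.74561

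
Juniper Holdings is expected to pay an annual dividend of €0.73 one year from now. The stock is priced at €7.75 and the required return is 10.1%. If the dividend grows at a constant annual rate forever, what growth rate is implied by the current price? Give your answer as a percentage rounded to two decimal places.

0.68%

P = D₁/(r−g) ⇒ g = r − D₁/P = 0.101 − €0.73/€7.75 = 0.006806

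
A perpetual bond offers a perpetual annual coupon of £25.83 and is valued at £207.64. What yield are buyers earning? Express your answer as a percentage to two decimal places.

12.44%

P = C/r ⇒ r = C/P = £25.83/£207.64 = 0.124398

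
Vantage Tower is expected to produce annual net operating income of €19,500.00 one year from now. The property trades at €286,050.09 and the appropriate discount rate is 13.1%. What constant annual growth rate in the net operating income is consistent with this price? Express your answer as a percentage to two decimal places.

6.28%

P = D₁/(r−g) ⇒ g = r − D₁/P = 0.131 − €19,500.00/€286,050.09 = 0.062830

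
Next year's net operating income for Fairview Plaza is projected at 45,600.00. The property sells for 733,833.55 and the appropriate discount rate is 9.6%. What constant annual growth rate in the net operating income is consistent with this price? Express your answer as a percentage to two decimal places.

P = D₁/(r−g) ⇒ g = r − D₁/P = 0.096 − 45,600.00/733,833.55 = 0.033861

3.39%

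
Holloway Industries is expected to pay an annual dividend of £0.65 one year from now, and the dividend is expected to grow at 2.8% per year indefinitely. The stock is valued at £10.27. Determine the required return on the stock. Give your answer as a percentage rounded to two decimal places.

P = D₁/(r − g) ⇒ r = D₁/P + g = £0.6500/£10.27 + 0.028 = 0.063291 + 0.028 = 0.091291

9.13%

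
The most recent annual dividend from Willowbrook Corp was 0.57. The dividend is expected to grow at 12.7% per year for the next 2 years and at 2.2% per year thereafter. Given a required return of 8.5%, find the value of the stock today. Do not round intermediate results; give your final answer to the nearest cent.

11.18

D_1 = 0.64239
D_2 = 0.72397
Terminal value at year 2: TV = D_2×(1+g_2)/(r−g_2) = 0.73990/0.063 = 11.74446
P_0 = D_1/(1+r)^1 + D_2/(1+r)^2 + TV/(1+r)^2
    = 0.59206 + 0.61498 + 9.97639 = 11.18344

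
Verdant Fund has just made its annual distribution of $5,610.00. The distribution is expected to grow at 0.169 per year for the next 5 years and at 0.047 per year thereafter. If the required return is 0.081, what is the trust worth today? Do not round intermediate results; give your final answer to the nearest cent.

D_1 = 6558.09000
D_2 = 7666.40721
D_3 = 8962.03003
D_4 = 10476.61310
D_5 = 12247.16072
Terminal value at year 5: TV = D_5×(1+g_2)/(r−g_2) = 12822.77727/0.034 = 377140.50799
P_0 = D_1/(1+r)^1 + D_2/(1+r)^2 + D_3/(1+r)^3 + D_4/(1+r)^4 + D_5/(1+r)^5 + TV/(1+r)^5
    = 6066.68825 + 6560.55372 + 7094.62284 + 7672.16846 + 8296.72981 + 255490.47394 = 291181.23702

$291181.24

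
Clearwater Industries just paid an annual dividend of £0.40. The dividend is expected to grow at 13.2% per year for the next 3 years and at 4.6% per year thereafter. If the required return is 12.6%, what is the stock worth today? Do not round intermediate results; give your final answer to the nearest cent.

£6.53

D_1 = 0.45280
D_2 = 0.51257
D_3 = 0.58023
Terminal value at year 3: TV = D_3×(1+g_2)/(r−g_2) = 0.60692/0.08 = 7.58649
P_0 = D_1/(1+r)^1 + D_2/(1+r)^2 + D_3/(1+r)^3 + TV/(1+r)^3
    = 0.40213 + 0.40427 + 0.40643 + 5.31405 = 6.52689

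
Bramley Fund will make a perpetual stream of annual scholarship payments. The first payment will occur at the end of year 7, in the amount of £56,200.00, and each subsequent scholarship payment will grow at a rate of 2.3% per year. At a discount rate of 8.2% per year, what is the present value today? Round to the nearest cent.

Value at end of year 6: C₁ / (r − g) = £56,200.00 / (0.082 − 0.023) = £952,542.3729
Discount to today: PV = £952,542.3729 / (1 + 0.082)^6 = £952,542.3729 / 1.604588 = £593,636.70

£593636.70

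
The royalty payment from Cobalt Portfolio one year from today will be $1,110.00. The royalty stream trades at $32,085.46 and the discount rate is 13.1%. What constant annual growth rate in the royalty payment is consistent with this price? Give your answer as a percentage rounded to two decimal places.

9.64%

P = D₁/(r−g) ⇒ g = r − D₁/P = 0.131 − $1,110.00/$32,085.46 = 0.096405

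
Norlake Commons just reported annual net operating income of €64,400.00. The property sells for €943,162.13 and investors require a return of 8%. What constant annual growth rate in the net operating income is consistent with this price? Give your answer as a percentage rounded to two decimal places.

P = D₀(1+g)/(r−g) ⇒ P(r−g) = D₀(1+g) ⇒ g(P+D₀) = P·r − D₀
g = (P·r − D₀)/(P + D₀) = (€943,162.13×0.08 − €64,400.00) / (€943,162.13 + €64,400.00) = 0.010970

1.10%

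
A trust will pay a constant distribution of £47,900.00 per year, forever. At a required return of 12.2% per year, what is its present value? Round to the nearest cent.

Level perpetuity: PV = C / r = £47,900.00 / 0.122 = £392,622.95

£392622.95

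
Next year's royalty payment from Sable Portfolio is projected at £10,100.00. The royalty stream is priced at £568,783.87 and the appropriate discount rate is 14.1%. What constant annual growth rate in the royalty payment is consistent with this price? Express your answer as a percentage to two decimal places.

P = D₁/(r−g) ⇒ g = r − D₁/P = 0.141 − £10,100.00/£568,783.87 = 0.123243

12.32%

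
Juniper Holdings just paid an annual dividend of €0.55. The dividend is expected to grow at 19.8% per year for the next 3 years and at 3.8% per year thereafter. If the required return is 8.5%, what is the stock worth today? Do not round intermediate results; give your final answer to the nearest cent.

€18.37

D_1 = 0.65890
D_2 = 0.78936
D_3 = 0.94566
Terminal value at year 3: TV = D_3×(1+g_2)/(r−g_2) = 0.98159/0.047 = 20.88491
P_0 = D_1/(1+r)^1 + D_2/(1+r)^2 + D_3/(1+r)^3 + TV/(1+r)^3
    = 0.60728 + 0.67053 + 0.74036 + 16.35097 = 18.36914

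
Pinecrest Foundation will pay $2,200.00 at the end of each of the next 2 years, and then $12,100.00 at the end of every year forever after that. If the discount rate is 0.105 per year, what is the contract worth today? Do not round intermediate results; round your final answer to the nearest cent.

PV of 2-year annuity: $2,200.00 × [1 − (1+0.105)^−2] / 0.105 = 3792.71514
Perpetuity value at year 2: $12,100.00 / 0.105 = 115238.09524
PV of perpetuity: 115238.09524 / (1+0.105)^2 = 94378.16199
Total PV = 3792.71514 + 94378.16199 = 98170.87712

$98170.88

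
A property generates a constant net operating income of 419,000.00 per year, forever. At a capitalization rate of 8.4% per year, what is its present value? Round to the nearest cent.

Level perpetuity: PV = C / r = 419,000.00 / 0.084 = 4,988,095.24

4988095.24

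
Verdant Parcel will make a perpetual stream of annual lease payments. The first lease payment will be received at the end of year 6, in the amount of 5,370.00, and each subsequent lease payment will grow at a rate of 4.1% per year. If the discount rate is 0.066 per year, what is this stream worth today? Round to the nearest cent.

156044.42

Value at end of year 5: C₁ / (r − g) = 5,370.00 / (0.066 − 0.041) = 214,800.0000
Discount to today: PV = 214,800.0000 / (1 + 0.066)^5 = 214,800.0000 / 1.376531 = 156,044.42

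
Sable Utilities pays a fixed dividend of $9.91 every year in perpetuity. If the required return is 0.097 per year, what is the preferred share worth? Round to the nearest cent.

$102.16

Level perpetuity: PV = C / r = $9.91 / 0.097 = $102.16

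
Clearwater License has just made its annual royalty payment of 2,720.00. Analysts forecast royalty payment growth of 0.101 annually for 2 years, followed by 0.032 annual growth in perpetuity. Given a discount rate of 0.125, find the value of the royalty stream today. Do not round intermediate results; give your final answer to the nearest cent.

D_1 = 2994.72000
D_2 = 3297.18672
Terminal value at year 2: TV = D_2×(1+g_2)/(r−g_2) = 3402.69670/0.093 = 36588.13651
P_0 = D_1/(1+r)^1 + D_2/(1+r)^2 + TV/(1+r)^2
    = 2661.97333 + 2605.18457 + 28909.14489 = 34176.30280

34176.30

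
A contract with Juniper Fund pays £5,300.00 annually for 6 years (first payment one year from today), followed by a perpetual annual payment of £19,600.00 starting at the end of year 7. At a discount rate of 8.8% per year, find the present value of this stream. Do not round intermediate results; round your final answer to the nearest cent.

£158194.31

PV of 6-year annuity: £5,300.00 × [1 − (1+0.088)^−6] / 0.088 = 23917.80978
Perpetuity value at year 6: £19,600.00 / 0.088 = 222727.27273
PV of perpetuity: 222727.27273 / (1+0.088)^6 = 134276.50447
Total PV = 23917.80978 + 134276.50447 = 158194.31426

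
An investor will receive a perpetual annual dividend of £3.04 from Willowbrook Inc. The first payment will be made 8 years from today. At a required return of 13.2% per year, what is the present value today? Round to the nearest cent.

Value at end of year 7: C / r = £3.04 / 0.132 = £23.0303
Discount to today: PV = £23.0303 / (1 + 0.132)^7 = £23.0303 / 2.381908 = £9.67

£9.67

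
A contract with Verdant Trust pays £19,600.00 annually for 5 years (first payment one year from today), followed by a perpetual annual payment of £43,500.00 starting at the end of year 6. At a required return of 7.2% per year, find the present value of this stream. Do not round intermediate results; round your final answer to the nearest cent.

£506694.49

PV of 5-year annuity: £19,600.00 × [1 − (1+0.072)^−5] / 0.072 = 79935.34426
Perpetuity value at year 5: £43,500.00 / 0.072 = 604166.66667
PV of perpetuity: 604166.66667 / (1+0.072)^5 = 426759.14242
Total PV = 79935.34426 + 426759.14242 = 506694.48668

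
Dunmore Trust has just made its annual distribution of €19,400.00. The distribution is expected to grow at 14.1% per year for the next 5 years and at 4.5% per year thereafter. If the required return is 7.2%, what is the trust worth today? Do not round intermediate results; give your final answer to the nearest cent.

D_1 = 22135.40000
D_2 = 25256.49140
D_3 = 28817.65669
D_4 = 32880.94628
D_5 = 37517.15971
Terminal value at year 5: TV = D_5×(1+g_2)/(r−g_2) = 39205.43189/0.027 = 1452053.03306
P_0 = D_1/(1+r)^1 + D_2/(1+r)^2 + D_3/(1+r)^3 + D_4/(1+r)^4 + D_5/(1+r)^5 + TV/(1+r)^5
    = 20648.69403 + 21977.76109 + 23392.37444 + 24898.04034 + 26500.61942 + 1025672.12217 = 1143089.61149

€1143089.61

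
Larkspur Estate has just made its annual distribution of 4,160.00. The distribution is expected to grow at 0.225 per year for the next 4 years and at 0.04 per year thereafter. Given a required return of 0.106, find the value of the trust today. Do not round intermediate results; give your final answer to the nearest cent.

120276.16

D_1 = 5096.00000
D_2 = 6242.60000
D_3 = 7647.18500
D_4 = 9367.80163
Terminal value at year 4: TV = D_4×(1+g_2)/(r−g_2) = 9742.51369/0.066 = 147613.84379
P_0 = D_1/(1+r)^1 + D_2/(1+r)^2 + D_3/(1+r)^3 + D_4/(1+r)^4 + TV/(1+r)^4
    = 4607.59494 + 5103.34882 + 5652.44332 + 6260.61760 + 98652.15607 = 120276.16074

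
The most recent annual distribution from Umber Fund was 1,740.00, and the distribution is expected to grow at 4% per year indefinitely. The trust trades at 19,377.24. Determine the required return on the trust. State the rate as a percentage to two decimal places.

13.34%

D₁ = 1,740.00 × 1.04 = 1,809.6000
P = D₁/(r − g) ⇒ r = D₁/P + g = 1,809.6000/19,377.24 + 0.04 = 0.093388 + 0.04 = 0.133388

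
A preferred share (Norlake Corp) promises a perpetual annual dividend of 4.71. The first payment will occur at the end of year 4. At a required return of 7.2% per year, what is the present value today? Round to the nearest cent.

Value at end of year 3: C / r = 4.71 / 0.072 = 65.4167
Discount to today: PV = 65.4167 / (1 + 0.072)^3 = 65.4167 / 1.231925 = 53.10

53.10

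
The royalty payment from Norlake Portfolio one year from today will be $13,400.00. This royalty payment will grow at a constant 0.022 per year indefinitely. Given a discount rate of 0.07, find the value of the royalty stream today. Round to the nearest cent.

$279166.67

Growing perpetuity: P = D₁ / (r − g) = $13,400.0000 / (0.07 − 0.022) = $279,166.67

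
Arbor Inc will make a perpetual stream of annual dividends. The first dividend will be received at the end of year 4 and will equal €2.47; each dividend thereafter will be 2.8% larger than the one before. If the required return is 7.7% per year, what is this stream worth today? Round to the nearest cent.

€40.35

Value at end of year 3: C₁ / (r − g) = €2.47 / (0.077 − 0.028) = €50.4082
Discount to today: PV = €50.4082 / (1 + 0.077)^3 = €50.4082 / 1.249244 = €40.35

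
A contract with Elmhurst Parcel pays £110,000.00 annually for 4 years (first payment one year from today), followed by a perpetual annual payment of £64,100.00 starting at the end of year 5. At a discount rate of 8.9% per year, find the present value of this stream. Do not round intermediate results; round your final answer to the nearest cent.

PV of 4-year annuity: £110,000.00 × [1 − (1+0.089)^−4] / 0.089 = 357152.80757
Perpetuity value at year 4: £64,100.00 / 0.089 = 720224.71910
PV of perpetuity: 720224.71910 / (1+0.089)^4 = 512102.03760
Total PV = 357152.80757 + 512102.03760 = 869254.84517

£869254.85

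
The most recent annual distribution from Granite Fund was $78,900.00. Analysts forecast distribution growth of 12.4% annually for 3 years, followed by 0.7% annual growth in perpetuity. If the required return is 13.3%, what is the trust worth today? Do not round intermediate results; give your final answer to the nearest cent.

D_1 = 88683.60000
D_2 = 99680.36640
D_3 = 112040.73183
Terminal value at year 3: TV = D_3×(1+g_2)/(r−g_2) = 112825.01696/0.126 = 895436.64251
P_0 = D_1/(1+r)^1 + D_2/(1+r)^2 + D_3/(1+r)^3 + TV/(1+r)^3
    = 78273.25684 + 77651.49222 + 77034.66660 + 615665.94656 = 848625.36223

$848625.36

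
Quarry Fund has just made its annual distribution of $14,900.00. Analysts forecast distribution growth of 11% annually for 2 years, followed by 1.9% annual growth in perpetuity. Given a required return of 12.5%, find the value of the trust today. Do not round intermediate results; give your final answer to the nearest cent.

$168649.26

D_1 = 16539.00000
D_2 = 18358.29000
Terminal value at year 2: TV = D_2×(1+g_2)/(r−g_2) = 18707.09751/0.106 = 176482.05198
P_0 = D_1/(1+r)^1 + D_2/(1+r)^2 + TV/(1+r)^2
    = 14701.33333 + 14505.31556 + 139442.60897 = 168649.25786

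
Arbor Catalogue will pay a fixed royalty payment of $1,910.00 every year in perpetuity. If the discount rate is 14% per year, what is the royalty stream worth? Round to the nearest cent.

Level perpetuity: PV = C / r = $1,910.00 / 0.14 = $13,642.86

$13642.86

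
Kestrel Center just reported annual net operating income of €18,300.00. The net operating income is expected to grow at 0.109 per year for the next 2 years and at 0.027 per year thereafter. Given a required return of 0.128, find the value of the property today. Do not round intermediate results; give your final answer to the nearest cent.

€215544.79

D_1 = 20294.70000
D_2 = 22506.82230
Terminal value at year 2: TV = D_2×(1+g_2)/(r−g_2) = 23114.50650/0.101 = 228856.50002
P_0 = D_1/(1+r)^1 + D_2/(1+r)^2 + TV/(1+r)^2
    = 17991.75532 + 17688.70270 + 179864.33343 = 215544.79145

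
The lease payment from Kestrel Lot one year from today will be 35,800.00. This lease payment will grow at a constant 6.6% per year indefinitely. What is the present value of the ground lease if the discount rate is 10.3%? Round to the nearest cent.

967567.57

Growing perpetuity: P = D₁ / (r − g) = 35,800.0000 / (0.103 − 0.066) = 967,567.57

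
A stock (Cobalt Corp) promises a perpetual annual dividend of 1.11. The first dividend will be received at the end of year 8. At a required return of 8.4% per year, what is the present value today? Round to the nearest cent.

Value at end of year 7: C / r = 1.11 / 0.084 = 13.2143
Discount to today: PV = 13.2143 / (1 + 0.084)^7 = 13.2143 / 1.758754 = 7.51

7.51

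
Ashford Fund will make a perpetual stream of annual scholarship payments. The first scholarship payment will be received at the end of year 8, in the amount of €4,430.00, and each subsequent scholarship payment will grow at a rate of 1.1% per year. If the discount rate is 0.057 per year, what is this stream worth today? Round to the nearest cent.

Value at end of year 7: C₁ / (r − g) = €4,430.00 / (0.057 − 0.011) = €96,304.3478
Discount to today: PV = €96,304.3478 / (1 + 0.057)^7 = €96,304.3478 / 1.474093 = €65,331.25

€65331.25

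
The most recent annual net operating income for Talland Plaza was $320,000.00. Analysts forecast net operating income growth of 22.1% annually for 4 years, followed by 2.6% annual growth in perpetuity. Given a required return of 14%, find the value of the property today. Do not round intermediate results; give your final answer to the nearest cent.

D_1 = 390720.00000
D_2 = 477069.12000
D_3 = 582501.39552
D_4 = 711234.20393
Terminal value at year 4: TV = D_4×(1+g_2)/(r−g_2) = 729726.29323/0.114 = 6401107.83537
P_0 = D_1/(1+r)^1 + D_2/(1+r)^2 + D_3/(1+r)^3 + D_4/(1+r)^4 + TV/(1+r)^4
    = 342736.84211 + 367089.19668 + 393171.85012 + 421107.74474 + 3789969.70264 = 5314075.33629

$5314075.34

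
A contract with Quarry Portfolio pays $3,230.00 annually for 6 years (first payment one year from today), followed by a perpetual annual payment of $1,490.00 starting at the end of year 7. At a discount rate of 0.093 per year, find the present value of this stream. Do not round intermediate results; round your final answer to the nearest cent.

$23757.68

PV of 6-year annuity: $3,230.00 × [1 − (1+0.093)^−6] / 0.093 = 14360.82759
Perpetuity value at year 6: $1,490.00 / 0.093 = 16021.50538
PV of perpetuity: 16021.50538 / (1+0.093)^6 = 9396.85116
Total PV = 14360.82759 + 9396.85116 = 23757.67875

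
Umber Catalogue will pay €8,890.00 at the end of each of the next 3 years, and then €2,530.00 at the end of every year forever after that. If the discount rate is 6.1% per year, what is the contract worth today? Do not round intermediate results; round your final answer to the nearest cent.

€58444.36

PV of 3-year annuity: €8,890.00 × [1 − (1+0.061)^−3] / 0.061 = 23719.17895
Perpetuity value at year 3: €2,530.00 / 0.061 = 41475.40984
PV of perpetuity: 41475.40984 / (1+0.061)^3 = 34725.18231
Total PV = 23719.17895 + 34725.18231 = 58444.36125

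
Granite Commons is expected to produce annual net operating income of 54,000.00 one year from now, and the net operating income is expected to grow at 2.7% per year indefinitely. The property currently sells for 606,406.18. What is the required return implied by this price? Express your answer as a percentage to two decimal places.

P = D₁/(r − g) ⇒ r = D₁/P + g = 54,000.0000/606,406.18 + 0.027 = 0.089049 + 0.027 = 0.116049

11.60%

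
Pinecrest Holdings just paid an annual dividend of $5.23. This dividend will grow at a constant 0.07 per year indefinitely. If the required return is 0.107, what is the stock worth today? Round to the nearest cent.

$151.25

D₁ = D₀ × (1 + g) = $5.23 × 1.07 = $5.5961
Growing perpetuity: P = D₁ / (r − g) = $5.5961 / (0.107 − 0.07) = $151.25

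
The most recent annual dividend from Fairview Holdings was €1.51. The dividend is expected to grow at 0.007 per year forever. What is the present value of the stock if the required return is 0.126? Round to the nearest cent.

D₁ = D₀ × (1 + g) = €1.51 × 1.007 = €1.5206
Growing perpetuity: P = D₁ / (r − g) = €1.5206 / (0.126 − 0.007) = €12.78

€12.78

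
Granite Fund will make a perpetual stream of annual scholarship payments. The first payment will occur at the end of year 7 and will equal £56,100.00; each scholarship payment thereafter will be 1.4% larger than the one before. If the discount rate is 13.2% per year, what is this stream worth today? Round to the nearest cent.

£225944.77

Value at end of year 6: C₁ / (r − g) = £56,100.00 / (0.132 − 0.014) = £475,423.7288
Discount to today: PV = £475,423.7288 / (1 + 0.132)^6 = £475,423.7288 / 2.104159 = £225,944.77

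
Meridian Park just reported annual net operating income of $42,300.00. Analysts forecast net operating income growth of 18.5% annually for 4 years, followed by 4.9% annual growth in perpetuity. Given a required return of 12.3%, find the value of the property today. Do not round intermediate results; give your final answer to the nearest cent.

D_1 = 50125.50000
D_2 = 59398.71750
D_3 = 70387.48024
D_4 = 83409.16408
Terminal value at year 4: TV = D_4×(1+g_2)/(r−g_2) = 87496.21312/0.074 = 1182381.25840
P_0 = D_1/(1+r)^1 + D_2/(1+r)^2 + D_3/(1+r)^3 + D_4/(1+r)^4 + TV/(1+r)^4
    = 44635.35174 + 47099.63652 + 49699.97264 + 52443.87139 + 743427.31205 = 937306.14434

$937306.14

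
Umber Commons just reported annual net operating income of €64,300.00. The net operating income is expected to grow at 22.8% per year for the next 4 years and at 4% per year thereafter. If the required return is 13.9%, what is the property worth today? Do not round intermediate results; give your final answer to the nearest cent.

€1224182.12

D_1 = 78960.40000
D_2 = 96963.37120
D_3 = 119071.01983
D_4 = 146219.21236
Terminal value at year 4: TV = D_4×(1+g_2)/(r−g_2) = 152067.98085/0.099 = 1536040.21060
P_0 = D_1/(1+r)^1 + D_2/(1+r)^2 + D_3/(1+r)^3 + D_4/(1+r)^4 + TV/(1+r)^4
    = 69324.31958 + 74741.23305 + 80581.41719 + 86877.94584 + 912657.20885 = 1224182.12451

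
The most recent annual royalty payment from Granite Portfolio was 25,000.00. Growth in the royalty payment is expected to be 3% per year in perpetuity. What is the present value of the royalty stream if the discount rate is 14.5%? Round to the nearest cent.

D₁ = D₀ × (1 + g) = 25,000.00 × 1.03 = 25,750.0000
Growing perpetuity: P = D₁ / (r − g) = 25,750.0000 / (0.145 − 0.03) = 223,913.04

223913.04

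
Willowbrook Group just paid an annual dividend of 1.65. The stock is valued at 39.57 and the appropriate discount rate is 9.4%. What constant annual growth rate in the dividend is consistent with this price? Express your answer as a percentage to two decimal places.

P = D₀(1+g)/(r−g) ⇒ P(r−g) = D₀(1+g) ⇒ g(P+D₀) = P·r − D₀
g = (P·r − D₀)/(P + D₀) = (39.57×0.094 − 1.65) / (39.57 + 1.65) = 0.050208

5.02%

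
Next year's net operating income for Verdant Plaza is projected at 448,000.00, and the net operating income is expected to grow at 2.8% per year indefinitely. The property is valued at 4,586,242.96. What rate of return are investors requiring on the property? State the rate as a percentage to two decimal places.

P = D₁/(r − g) ⇒ r = D₁/P + g = 448,000.0000/4,586,242.96 + 0.028 = 0.097683 + 0.028 = 0.125683

12.57%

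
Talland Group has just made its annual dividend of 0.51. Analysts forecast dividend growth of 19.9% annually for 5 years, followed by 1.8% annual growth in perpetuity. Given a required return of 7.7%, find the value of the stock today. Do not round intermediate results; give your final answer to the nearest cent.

18.61

D_1 = 0.61149
D_2 = 0.73318
D_3 = 0.87908
D_4 = 1.05402
D_5 = 1.26376
Terminal value at year 5: TV = D_5×(1+g_2)/(r−g_2) = 1.28651/0.059 = 21.80529
P_0 = D_1/(1+r)^1 + D_2/(1+r)^2 + D_3/(1+r)^3 + D_4/(1+r)^4 + D_5/(1+r)^5 + TV/(1+r)^5
    = 0.56777 + 0.63209 + 0.70369 + 0.78340 + 0.87214 + 15.04816 = 18.60725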